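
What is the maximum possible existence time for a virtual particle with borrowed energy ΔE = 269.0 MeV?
1.223 ys

Using the energy-time uncertainty principle:
ΔEΔt ≥ ℏ/2

For a virtual particle borrowing energy ΔE, the maximum lifetime is:
Δt_max = ℏ/(2ΔE)

Converting energy:
ΔE = 269.0 MeV = 4.310e-11 J

Δt_max = (1.055e-34 J·s) / (2 × 4.310e-11 J)
Δt_max = 1.223e-24 s = 1.223 ys

Virtual particles with higher borrowed energy exist for shorter times.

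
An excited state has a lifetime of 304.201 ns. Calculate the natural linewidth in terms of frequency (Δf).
261.595 kHz

Using the energy-time uncertainty principle and E = hf:
ΔEΔt ≥ ℏ/2
hΔf·Δt ≥ ℏ/2

The minimum frequency uncertainty is:
Δf = ℏ/(2hτ) = 1/(4πτ)
Δf = 1/(4π × 3.042e-07 s)
Δf = 2.616e+05 Hz = 261.595 kHz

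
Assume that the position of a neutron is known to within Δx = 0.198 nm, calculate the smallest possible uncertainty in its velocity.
158.996 m/s

Using the Heisenberg uncertainty principle and Δp = mΔv:
ΔxΔp ≥ ℏ/2
Δx(mΔv) ≥ ℏ/2

The minimum uncertainty in velocity is:
Δv_min = ℏ/(2mΔx)
Δv_min = (1.055e-34 J·s) / (2 × 1.675e-27 kg × 1.980e-10 m)
Δv_min = 1.590e+02 m/s = 158.996 m/s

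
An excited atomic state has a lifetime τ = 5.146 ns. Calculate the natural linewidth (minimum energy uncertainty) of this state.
63.954 neV

Using the energy-time uncertainty principle:
ΔEΔt ≥ ℏ/2

The lifetime τ represents the time uncertainty Δt.
The natural linewidth (minimum energy uncertainty) is:

ΔE = ℏ/(2τ)
ΔE = (1.055e-34 J·s) / (2 × 5.146e-09 s)
ΔE = 1.025e-26 J = 63.954 neV

This natural linewidth limits the precision of spectroscopic measurements.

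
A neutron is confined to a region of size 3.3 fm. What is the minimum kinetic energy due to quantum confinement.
475.694 keV

Using the uncertainty principle:

1. Position uncertainty: Δx ≈ 3.300e-15 m
2. Minimum momentum uncertainty: Δp = ℏ/(2Δx) = 1.598e-20 kg·m/s
3. Minimum kinetic energy:
   KE = (Δp)²/(2m) = (1.598e-20)²/(2 × 1.675e-27 kg)
   KE = 7.621e-14 J = 475.694 keV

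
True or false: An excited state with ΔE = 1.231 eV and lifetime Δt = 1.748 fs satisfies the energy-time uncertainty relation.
Yes, it satisfies the uncertainty relation.

Calculate the product ΔEΔt:
ΔE = 1.231 eV = 1.972e-19 J
ΔEΔt = (1.972e-19 J) × (1.748e-15 s)
ΔEΔt = 3.448e-34 J·s

Compare to the minimum allowed value ℏ/2:
ℏ/2 = 5.273e-35 J·s

Since ΔEΔt = 3.448e-34 J·s ≥ 5.273e-35 J·s = ℏ/2,
this satisfies the uncertainty relation.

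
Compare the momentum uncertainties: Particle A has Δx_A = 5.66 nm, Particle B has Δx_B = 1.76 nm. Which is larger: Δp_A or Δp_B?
Particle B has the larger minimum momentum uncertainty, by a factor of 3.22.

For each particle, the minimum momentum uncertainty is Δp_min = ℏ/(2Δx):

Particle A: Δp_A = ℏ/(2×5.660e-09 m) = 9.316e-27 kg·m/s
Particle B: Δp_B = ℏ/(2×1.760e-09 m) = 2.996e-26 kg·m/s

Ratio: Δp_B/Δp_A = 3.22

Since Δp_min ∝ 1/Δx, the particle with smaller position uncertainty (B) has larger momentum uncertainty.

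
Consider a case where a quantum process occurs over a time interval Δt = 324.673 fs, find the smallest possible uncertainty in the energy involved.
1.014 meV

Using the energy-time uncertainty principle:
ΔEΔt ≥ ℏ/2

The minimum uncertainty in energy is:
ΔE_min = ℏ/(2Δt)
ΔE_min = (1.055e-34 J·s) / (2 × 3.247e-13 s)
ΔE_min = 1.624e-22 J = 1.014 meV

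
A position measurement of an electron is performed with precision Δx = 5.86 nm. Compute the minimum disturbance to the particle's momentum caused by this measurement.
8.998 × 10^-27 kg·m/s

The uncertainty principle implies that measuring position disturbs momentum:
ΔxΔp ≥ ℏ/2

When we measure position with precision Δx, we necessarily introduce a momentum uncertainty:
Δp ≥ ℏ/(2Δx)
Δp_min = (1.055e-34 J·s) / (2 × 5.860e-09 m)
Δp_min = 8.998e-27 kg·m/s

The more precisely we measure position, the greater the momentum disturbance.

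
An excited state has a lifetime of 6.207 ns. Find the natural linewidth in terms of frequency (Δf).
12.821 MHz

Using the energy-time uncertainty principle and E = hf:
ΔEΔt ≥ ℏ/2
hΔf·Δt ≥ ℏ/2

The minimum frequency uncertainty is:
Δf = ℏ/(2hτ) = 1/(4πτ)
Δf = 1/(4π × 6.207e-09 s)
Δf = 1.282e+07 Hz = 12.821 MHz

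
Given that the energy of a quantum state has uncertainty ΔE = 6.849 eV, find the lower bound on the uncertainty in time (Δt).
48.052 as

Using the energy-time uncertainty principle:
ΔEΔt ≥ ℏ/2

The minimum uncertainty in time is:
Δt_min = ℏ/(2ΔE)
Δt_min = (1.055e-34 J·s) / (2 × 1.097e-18 J)
Δt_min = 4.805e-17 s = 48.052 as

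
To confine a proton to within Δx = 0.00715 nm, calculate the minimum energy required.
101.471 meV

Localizing a particle requires giving it sufficient momentum uncertainty:

1. From uncertainty principle: Δp ≥ ℏ/(2Δx)
   Δp_min = (1.055e-34 J·s) / (2 × 7.150e-12 m)
   Δp_min = 7.375e-24 kg·m/s

2. This momentum uncertainty corresponds to kinetic energy:
   KE ≈ (Δp)²/(2m) = (7.375e-24)²/(2 × 1.673e-27 kg)
   KE = 1.626e-20 J = 101.471 meV

Tighter localization requires more energy.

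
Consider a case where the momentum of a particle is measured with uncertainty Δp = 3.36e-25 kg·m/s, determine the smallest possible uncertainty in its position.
156.930 pm

Using the Heisenberg uncertainty principle:
ΔxΔp ≥ ℏ/2

The minimum uncertainty in position is:
Δx_min = ℏ/(2Δp)
Δx_min = (1.055e-34 J·s) / (2 × 3.360e-25 kg·m/s)
Δx_min = 1.569e-10 m = 156.930 pm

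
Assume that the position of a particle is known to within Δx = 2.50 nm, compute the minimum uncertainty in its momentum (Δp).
2.109 × 10^-26 kg·m/s

Using the Heisenberg uncertainty principle:
ΔxΔp ≥ ℏ/2

The minimum uncertainty in momentum is:
Δp_min = ℏ/(2Δx)
Δp_min = (1.055e-34 J·s) / (2 × 2.500e-09 m)
Δp_min = 2.109e-26 kg·m/s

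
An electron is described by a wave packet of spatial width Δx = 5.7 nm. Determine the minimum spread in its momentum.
9.251 × 10^-27 kg·m/s

For a wave packet, the spatial width Δx and momentum spread Δp are related by the uncertainty principle:
ΔxΔp ≥ ℏ/2

The minimum momentum spread is:
Δp_min = ℏ/(2Δx)
Δp_min = (1.055e-34 J·s) / (2 × 5.700e-09 m)
Δp_min = 9.251e-27 kg·m/s

A wave packet cannot have both a well-defined position and well-defined momentum.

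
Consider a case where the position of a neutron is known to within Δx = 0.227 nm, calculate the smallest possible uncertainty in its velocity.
138.683 m/s

Using the Heisenberg uncertainty principle and Δp = mΔv:
ΔxΔp ≥ ℏ/2
Δx(mΔv) ≥ ℏ/2

The minimum uncertainty in velocity is:
Δv_min = ℏ/(2mΔx)
Δv_min = (1.055e-34 J·s) / (2 × 1.675e-27 kg × 2.270e-10 m)
Δv_min = 1.387e+02 m/s = 138.683 m/s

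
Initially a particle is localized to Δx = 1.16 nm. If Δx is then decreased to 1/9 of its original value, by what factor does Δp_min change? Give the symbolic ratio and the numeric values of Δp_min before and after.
Original Δp_min = 4.546 × 10^-26 kg·m/s; new Δp'_min = 4.091 × 10^-25 kg·m/s; ratio Δp'_min/Δp_min = 9.

From the uncertainty principle ΔxΔp ≥ ℏ/2, the minimum momentum uncertainty is Δp_min = ℏ/(2Δx).

Original (Δx = 1.16 nm = 1.160e-09 m):
Δp_min = (1.055e-34 J·s)/(2 × 1.160e-09 m) = 4.546e-26 kg·m/s

When Δx → (1/9)Δx:
Δp'_min = ℏ/(2 × (1/9)Δx) = 9 × ℏ/(2Δx) = 9 × Δp_min
Δp'_min = 9 × 4.546e-26 kg·m/s = 4.091e-25 kg·m/s

Since Δp_min ∝ 1/Δx, when Δx is decreased to 1/9 of its original value, Δp_min increases to 9 times its original value.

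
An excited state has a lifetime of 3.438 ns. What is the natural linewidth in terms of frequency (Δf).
23.146 MHz

Using the energy-time uncertainty principle and E = hf:
ΔEΔt ≥ ℏ/2
hΔf·Δt ≥ ℏ/2

The minimum frequency uncertainty is:
Δf = ℏ/(2hτ) = 1/(4πτ)
Δf = 1/(4π × 3.438e-09 s)
Δf = 2.315e+07 Hz = 23.146 MHz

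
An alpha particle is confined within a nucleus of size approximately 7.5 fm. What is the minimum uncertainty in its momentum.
7.030 × 10^-21 kg·m/s

Using the Heisenberg uncertainty principle:
ΔxΔp ≥ ℏ/2

With Δx ≈ L = 7.500e-15 m (the confinement size):
Δp_min = ℏ/(2Δx)
Δp_min = (1.055e-34 J·s) / (2 × 7.500e-15 m)
Δp_min = 7.030e-21 kg·m/s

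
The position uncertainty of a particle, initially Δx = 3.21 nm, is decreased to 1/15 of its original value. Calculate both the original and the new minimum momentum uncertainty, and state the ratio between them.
Original Δp_min = 1.643 × 10^-26 kg·m/s; new Δp'_min = 2.464 × 10^-25 kg·m/s; ratio Δp'_min/Δp_min = 15.

From the uncertainty principle ΔxΔp ≥ ℏ/2, the minimum momentum uncertainty is Δp_min = ℏ/(2Δx).

Original (Δx = 3.21 nm = 3.210e-09 m):
Δp_min = (1.055e-34 J·s)/(2 × 3.210e-09 m) = 1.643e-26 kg·m/s

When Δx → (1/15)Δx:
Δp'_min = ℏ/(2 × (1/15)Δx) = 15 × ℏ/(2Δx) = 15 × Δp_min
Δp'_min = 15 × 1.643e-26 kg·m/s = 2.464e-25 kg·m/s

Since Δp_min ∝ 1/Δx, when Δx is decreased to 1/15 of its original value, Δp_min increases to 15 times its original value.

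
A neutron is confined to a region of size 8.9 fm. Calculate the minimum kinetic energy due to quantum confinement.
65.400 keV

Using the uncertainty principle:

1. Position uncertainty: Δx ≈ 8.900e-15 m
2. Minimum momentum uncertainty: Δp = ℏ/(2Δx) = 5.925e-21 kg·m/s
3. Minimum kinetic energy:
   KE = (Δp)²/(2m) = (5.925e-21)²/(2 × 1.675e-27 kg)
   KE = 1.048e-14 J = 65.400 keV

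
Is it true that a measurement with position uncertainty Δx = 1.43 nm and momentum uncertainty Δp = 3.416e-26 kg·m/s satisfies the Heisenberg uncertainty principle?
No, it violates the uncertainty principle (impossible measurement).

Calculate the product ΔxΔp:
ΔxΔp = (1.430e-09 m) × (3.416e-26 kg·m/s)
ΔxΔp = 4.885e-35 J·s

Compare to the minimum allowed value ℏ/2:
ℏ/2 = 5.273e-35 J·s

Since ΔxΔp = 4.885e-35 J·s < 5.273e-35 J·s = ℏ/2,
the measurement violates the uncertainty principle.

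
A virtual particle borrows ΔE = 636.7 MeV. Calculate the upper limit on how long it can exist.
5.169 × 10^-25 s

Using the energy-time uncertainty principle:
ΔEΔt ≥ ℏ/2

For a virtual particle borrowing energy ΔE, the maximum lifetime is:
Δt_max = ℏ/(2ΔE)

Converting energy:
ΔE = 636.7 MeV = 1.020e-10 J

Δt_max = (1.055e-34 J·s) / (2 × 1.020e-10 J)
Δt_max = 5.169e-25 s = 5.169 × 10^-25 s

Virtual particles with higher borrowed energy exist for shorter times.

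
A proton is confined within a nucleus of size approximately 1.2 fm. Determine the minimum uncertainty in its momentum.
4.394 × 10^-20 kg·m/s

Using the Heisenberg uncertainty principle:
ΔxΔp ≥ ℏ/2

With Δx ≈ L = 1.200e-15 m (the confinement size):
Δp_min = ℏ/(2Δx)
Δp_min = (1.055e-34 J·s) / (2 × 1.200e-15 m)
Δp_min = 4.394e-20 kg·m/s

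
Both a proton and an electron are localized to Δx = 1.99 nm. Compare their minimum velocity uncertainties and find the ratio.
The electron has the larger minimum velocity uncertainty, by a ratio of 1836.2.

For both particles, Δp_min = ℏ/(2Δx) = 2.650e-26 kg·m/s (same for both).

The velocity uncertainty is Δv = Δp/m:
- proton: Δv = 2.650e-26 / 1.673e-27 = 1.584e+01 m/s = 15.841 m/s
- electron: Δv = 2.650e-26 / 9.109e-31 = 2.909e+04 m/s = 29.087 km/s

Ratio: 2.909e+04 / 1.584e+01 = 1836.2

The lighter particle has larger velocity uncertainty because Δv ∝ 1/m.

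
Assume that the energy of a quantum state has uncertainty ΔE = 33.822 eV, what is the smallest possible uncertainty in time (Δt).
9.731 as

Using the energy-time uncertainty principle:
ΔEΔt ≥ ℏ/2

The minimum uncertainty in time is:
Δt_min = ℏ/(2ΔE)
Δt_min = (1.055e-34 J·s) / (2 × 5.419e-18 J)
Δt_min = 9.731e-18 s = 9.731 as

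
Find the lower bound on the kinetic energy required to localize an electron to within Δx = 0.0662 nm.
2.173 eV

Localizing a particle requires giving it sufficient momentum uncertainty:

1. From uncertainty principle: Δp ≥ ℏ/(2Δx)
   Δp_min = (1.055e-34 J·s) / (2 × 6.620e-11 m)
   Δp_min = 7.965e-25 kg·m/s

2. This momentum uncertainty corresponds to kinetic energy:
   KE ≈ (Δp)²/(2m) = (7.965e-25)²/(2 × 9.109e-31 kg)
   KE = 3.482e-19 J = 2.173 eV

Tighter localization requires more energy.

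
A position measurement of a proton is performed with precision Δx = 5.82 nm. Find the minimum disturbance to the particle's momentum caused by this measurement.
9.060 × 10^-27 kg·m/s

The uncertainty principle implies that measuring position disturbs momentum:
ΔxΔp ≥ ℏ/2

When we measure position with precision Δx, we necessarily introduce a momentum uncertainty:
Δp ≥ ℏ/(2Δx)
Δp_min = (1.055e-34 J·s) / (2 × 5.820e-09 m)
Δp_min = 9.060e-27 kg·m/s

The more precisely we measure position, the greater the momentum disturbance.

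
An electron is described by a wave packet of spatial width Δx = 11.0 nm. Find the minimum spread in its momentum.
4.794 × 10^-27 kg·m/s

For a wave packet, the spatial width Δx and momentum spread Δp are related by the uncertainty principle:
ΔxΔp ≥ ℏ/2

The minimum momentum spread is:
Δp_min = ℏ/(2Δx)
Δp_min = (1.055e-34 J·s) / (2 × 1.100e-08 m)
Δp_min = 4.794e-27 kg·m/s

A wave packet cannot have both a well-defined position and well-defined momentum.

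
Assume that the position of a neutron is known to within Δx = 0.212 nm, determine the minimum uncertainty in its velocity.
148.496 m/s

Using the Heisenberg uncertainty principle and Δp = mΔv:
ΔxΔp ≥ ℏ/2
Δx(mΔv) ≥ ℏ/2

The minimum uncertainty in velocity is:
Δv_min = ℏ/(2mΔx)
Δv_min = (1.055e-34 J·s) / (2 × 1.675e-27 kg × 2.120e-10 m)
Δv_min = 1.485e+02 m/s = 148.496 m/s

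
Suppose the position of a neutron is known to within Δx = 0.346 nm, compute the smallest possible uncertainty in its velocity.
90.986 m/s

Using the Heisenberg uncertainty principle and Δp = mΔv:
ΔxΔp ≥ ℏ/2
Δx(mΔv) ≥ ℏ/2

The minimum uncertainty in velocity is:
Δv_min = ℏ/(2mΔx)
Δv_min = (1.055e-34 J·s) / (2 × 1.675e-27 kg × 3.460e-10 m)
Δv_min = 9.099e+01 m/s = 90.986 m/s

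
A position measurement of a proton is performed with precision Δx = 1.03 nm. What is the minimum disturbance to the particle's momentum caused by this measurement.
5.119 × 10^-26 kg·m/s

The uncertainty principle implies that measuring position disturbs momentum:
ΔxΔp ≥ ℏ/2

When we measure position with precision Δx, we necessarily introduce a momentum uncertainty:
Δp ≥ ℏ/(2Δx)
Δp_min = (1.055e-34 J·s) / (2 × 1.030e-09 m)
Δp_min = 5.119e-26 kg·m/s

The more precisely we measure position, the greater the momentum disturbance.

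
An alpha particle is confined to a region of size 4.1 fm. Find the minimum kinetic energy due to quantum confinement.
77.680 keV

Using the uncertainty principle:

1. Position uncertainty: Δx ≈ 4.100e-15 m
2. Minimum momentum uncertainty: Δp = ℏ/(2Δx) = 1.286e-20 kg·m/s
3. Minimum kinetic energy:
   KE = (Δp)²/(2m) = (1.286e-20)²/(2 × 6.645e-27 kg)
   KE = 1.245e-14 J = 77.680 keV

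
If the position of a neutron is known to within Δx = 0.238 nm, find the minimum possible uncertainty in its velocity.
132.274 m/s

Using the Heisenberg uncertainty principle and Δp = mΔv:
ΔxΔp ≥ ℏ/2
Δx(mΔv) ≥ ℏ/2

The minimum uncertainty in velocity is:
Δv_min = ℏ/(2mΔx)
Δv_min = (1.055e-34 J·s) / (2 × 1.675e-27 kg × 2.380e-10 m)
Δv_min = 1.323e+02 m/s = 132.274 m/s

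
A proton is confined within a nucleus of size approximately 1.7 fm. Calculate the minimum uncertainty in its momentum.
3.102 × 10^-20 kg·m/s

Using the Heisenberg uncertainty principle:
ΔxΔp ≥ ℏ/2

With Δx ≈ L = 1.700e-15 m (the confinement size):
Δp_min = ℏ/(2Δx)
Δp_min = (1.055e-34 J·s) / (2 × 1.700e-15 m)
Δp_min = 3.102e-20 kg·m/s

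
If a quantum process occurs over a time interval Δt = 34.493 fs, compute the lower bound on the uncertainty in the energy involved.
9.541 meV

Using the energy-time uncertainty principle:
ΔEΔt ≥ ℏ/2

The minimum uncertainty in energy is:
ΔE_min = ℏ/(2Δt)
ΔE_min = (1.055e-34 J·s) / (2 × 3.449e-14 s)
ΔE_min = 1.529e-21 J = 9.541 meV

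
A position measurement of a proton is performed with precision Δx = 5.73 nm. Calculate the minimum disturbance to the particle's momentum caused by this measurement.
9.202 × 10^-27 kg·m/s

The uncertainty principle implies that measuring position disturbs momentum:
ΔxΔp ≥ ℏ/2

When we measure position with precision Δx, we necessarily introduce a momentum uncertainty:
Δp ≥ ℏ/(2Δx)
Δp_min = (1.055e-34 J·s) / (2 × 5.730e-09 m)
Δp_min = 9.202e-27 kg·m/s

The more precisely we measure position, the greater the momentum disturbance.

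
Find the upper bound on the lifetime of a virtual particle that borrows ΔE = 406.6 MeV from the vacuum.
8.094 × 10^-25 s

Using the energy-time uncertainty principle:
ΔEΔt ≥ ℏ/2

For a virtual particle borrowing energy ΔE, the maximum lifetime is:
Δt_max = ℏ/(2ΔE)

Converting energy:
ΔE = 406.6 MeV = 6.514e-11 J

Δt_max = (1.055e-34 J·s) / (2 × 6.514e-11 J)
Δt_max = 8.094e-25 s = 8.094 × 10^-25 s

Virtual particles with higher borrowed energy exist for shorter times.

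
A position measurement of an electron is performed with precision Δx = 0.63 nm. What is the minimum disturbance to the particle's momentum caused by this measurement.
8.370 × 10^-26 kg·m/s

The uncertainty principle implies that measuring position disturbs momentum:
ΔxΔp ≥ ℏ/2

When we measure position with precision Δx, we necessarily introduce a momentum uncertainty:
Δp ≥ ℏ/(2Δx)
Δp_min = (1.055e-34 J·s) / (2 × 6.300e-10 m)
Δp_min = 8.370e-26 kg·m/s

The more precisely we measure position, the greater the momentum disturbance.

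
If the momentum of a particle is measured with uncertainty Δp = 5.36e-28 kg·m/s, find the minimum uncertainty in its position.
98.374 nm

Using the Heisenberg uncertainty principle:
ΔxΔp ≥ ℏ/2

The minimum uncertainty in position is:
Δx_min = ℏ/(2Δp)
Δx_min = (1.055e-34 J·s) / (2 × 5.360e-28 kg·m/s)
Δx_min = 9.837e-08 m = 98.374 nm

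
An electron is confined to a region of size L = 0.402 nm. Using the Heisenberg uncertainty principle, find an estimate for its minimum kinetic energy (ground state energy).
58.940 meV

Using the uncertainty principle to estimate ground state energy:

1. The position uncertainty is approximately the confinement size:
   Δx ≈ L = 4.020e-10 m

2. From ΔxΔp ≥ ℏ/2, the minimum momentum uncertainty is:
   Δp ≈ ℏ/(2L) = 1.312e-25 kg·m/s

3. The kinetic energy is approximately:
   KE ≈ (Δp)²/(2m) = (1.312e-25)²/(2 × 9.109e-31 kg)
   KE ≈ 9.443e-21 J = 58.940 meV

This is an order-of-magnitude estimate of the ground state energy.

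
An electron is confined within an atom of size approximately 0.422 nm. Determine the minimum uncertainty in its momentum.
1.249 × 10^-25 kg·m/s

Using the Heisenberg uncertainty principle:
ΔxΔp ≥ ℏ/2

With Δx ≈ L = 4.220e-10 m (the confinement size):
Δp_min = ℏ/(2Δx)
Δp_min = (1.055e-34 J·s) / (2 × 4.220e-10 m)
Δp_min = 1.249e-25 kg·m/s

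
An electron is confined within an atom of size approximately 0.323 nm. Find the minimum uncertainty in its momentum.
1.632 × 10^-25 kg·m/s

Using the Heisenberg uncertainty principle:
ΔxΔp ≥ ℏ/2

With Δx ≈ L = 3.230e-10 m (the confinement size):
Δp_min = ℏ/(2Δx)
Δp_min = (1.055e-34 J·s) / (2 × 3.230e-10 m)
Δp_min = 1.632e-25 kg·m/s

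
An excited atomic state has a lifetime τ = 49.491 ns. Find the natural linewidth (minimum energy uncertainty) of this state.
6.650 neV

Using the energy-time uncertainty principle:
ΔEΔt ≥ ℏ/2

The lifetime τ represents the time uncertainty Δt.
The natural linewidth (minimum energy uncertainty) is:

ΔE = ℏ/(2τ)
ΔE = (1.055e-34 J·s) / (2 × 4.949e-08 s)
ΔE = 1.065e-27 J = 6.650 neV

This natural linewidth limits the precision of spectroscopic measurements.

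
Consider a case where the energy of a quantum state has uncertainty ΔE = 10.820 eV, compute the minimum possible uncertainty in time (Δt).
30.416 as

Using the energy-time uncertainty principle:
ΔEΔt ≥ ℏ/2

The minimum uncertainty in time is:
Δt_min = ℏ/(2ΔE)
Δt_min = (1.055e-34 J·s) / (2 × 1.734e-18 J)
Δt_min = 3.042e-17 s = 30.416 as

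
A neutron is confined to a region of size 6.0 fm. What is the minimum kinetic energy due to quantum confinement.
143.898 keV

Using the uncertainty principle:

1. Position uncertainty: Δx ≈ 6.000e-15 m
2. Minimum momentum uncertainty: Δp = ℏ/(2Δx) = 8.788e-21 kg·m/s
3. Minimum kinetic energy:
   KE = (Δp)²/(2m) = (8.788e-21)²/(2 × 1.675e-27 kg)
   KE = 2.305e-14 J = 143.898 keV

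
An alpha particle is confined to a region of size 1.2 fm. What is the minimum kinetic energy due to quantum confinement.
906.811 keV

Using the uncertainty principle:

1. Position uncertainty: Δx ≈ 1.200e-15 m
2. Minimum momentum uncertainty: Δp = ℏ/(2Δx) = 4.394e-20 kg·m/s
3. Minimum kinetic energy:
   KE = (Δp)²/(2m) = (4.394e-20)²/(2 × 6.645e-27 kg)
   KE = 1.453e-13 J = 906.811 keV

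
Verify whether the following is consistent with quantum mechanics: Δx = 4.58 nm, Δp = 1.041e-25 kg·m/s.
Yes, it satisfies the uncertainty principle.

Calculate the product ΔxΔp:
ΔxΔp = (4.580e-09 m) × (1.041e-25 kg·m/s)
ΔxΔp = 4.768e-34 J·s

Compare to the minimum allowed value ℏ/2:
ℏ/2 = 5.273e-35 J·s

Since ΔxΔp = 4.768e-34 J·s ≥ 5.273e-35 J·s = ℏ/2,
the measurement satisfies the uncertainty principle.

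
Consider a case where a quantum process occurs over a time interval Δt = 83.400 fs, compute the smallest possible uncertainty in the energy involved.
3.946 meV

Using the energy-time uncertainty principle:
ΔEΔt ≥ ℏ/2

The minimum uncertainty in energy is:
ΔE_min = ℏ/(2Δt)
ΔE_min = (1.055e-34 J·s) / (2 × 8.340e-14 s)
ΔE_min = 6.322e-22 J = 3.946 meV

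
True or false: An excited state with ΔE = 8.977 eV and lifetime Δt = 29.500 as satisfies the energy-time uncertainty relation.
No, it violates the uncertainty relation.

Calculate the product ΔEΔt:
ΔE = 8.977 eV = 1.438e-18 J
ΔEΔt = (1.438e-18 J) × (2.950e-17 s)
ΔEΔt = 4.243e-35 J·s

Compare to the minimum allowed value ℏ/2:
ℏ/2 = 5.273e-35 J·s

Since ΔEΔt = 4.243e-35 J·s < 5.273e-35 J·s = ℏ/2,
this violates the uncertainty relation.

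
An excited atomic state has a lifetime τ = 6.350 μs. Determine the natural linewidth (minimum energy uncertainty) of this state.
51.828 peV

Using the energy-time uncertainty principle:
ΔEΔt ≥ ℏ/2

The lifetime τ represents the time uncertainty Δt.
The natural linewidth (minimum energy uncertainty) is:

ΔE = ℏ/(2τ)
ΔE = (1.055e-34 J·s) / (2 × 6.350e-06 s)
ΔE = 8.304e-30 J = 51.828 peV

This natural linewidth limits the precision of spectroscopic measurements.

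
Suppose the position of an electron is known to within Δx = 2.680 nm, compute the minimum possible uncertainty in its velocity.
21.598 km/s

Using the Heisenberg uncertainty principle and Δp = mΔv:
ΔxΔp ≥ ℏ/2
Δx(mΔv) ≥ ℏ/2

The minimum uncertainty in velocity is:
Δv_min = ℏ/(2mΔx)
Δv_min = (1.055e-34 J·s) / (2 × 9.109e-31 kg × 2.680e-09 m)
Δv_min = 2.160e+04 m/s = 21.598 km/s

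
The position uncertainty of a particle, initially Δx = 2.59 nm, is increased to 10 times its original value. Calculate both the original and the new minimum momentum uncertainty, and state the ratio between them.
Original Δp_min = 2.036 × 10^-26 kg·m/s; new Δp'_min = 2.036 × 10^-27 kg·m/s; ratio Δp'_min/Δp_min = 1/10.

From the uncertainty principle ΔxΔp ≥ ℏ/2, the minimum momentum uncertainty is Δp_min = ℏ/(2Δx).

Original (Δx = 2.59 nm = 2.590e-09 m):
Δp_min = (1.055e-34 J·s)/(2 × 2.590e-09 m) = 2.036e-26 kg·m/s

When Δx → 10Δx:
Δp'_min = ℏ/(2 × 10Δx) = (1/10) × ℏ/(2Δx) = (1/10) × Δp_min
Δp'_min = 1/10 × 2.036e-26 kg·m/s = 2.036e-27 kg·m/s

Since Δp_min ∝ 1/Δx, when Δx is increased to 10 times its original value, Δp_min decreases to 1/10 of its original value.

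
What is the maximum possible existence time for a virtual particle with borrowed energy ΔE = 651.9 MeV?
5.048 × 10^-25 s

Using the energy-time uncertainty principle:
ΔEΔt ≥ ℏ/2

For a virtual particle borrowing energy ΔE, the maximum lifetime is:
Δt_max = ℏ/(2ΔE)

Converting energy:
ΔE = 651.9 MeV = 1.044e-10 J

Δt_max = (1.055e-34 J·s) / (2 × 1.044e-10 J)
Δt_max = 5.048e-25 s = 5.048 × 10^-25 s

Virtual particles with higher borrowed energy exist for shorter times.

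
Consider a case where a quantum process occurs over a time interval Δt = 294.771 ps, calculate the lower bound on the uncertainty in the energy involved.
1.116 μeV

Using the energy-time uncertainty principle:
ΔEΔt ≥ ℏ/2

The minimum uncertainty in energy is:
ΔE_min = ℏ/(2Δt)
ΔE_min = (1.055e-34 J·s) / (2 × 2.948e-10 s)
ΔE_min = 1.789e-25 J = 1.116 μeV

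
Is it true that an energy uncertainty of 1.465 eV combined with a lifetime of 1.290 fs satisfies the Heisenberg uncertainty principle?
Yes, it satisfies the uncertainty relation.

Calculate the product ΔEΔt:
ΔE = 1.465 eV = 2.347e-19 J
ΔEΔt = (2.347e-19 J) × (1.290e-15 s)
ΔEΔt = 3.028e-34 J·s

Compare to the minimum allowed value ℏ/2:
ℏ/2 = 5.273e-35 J·s

Since ΔEΔt = 3.028e-34 J·s ≥ 5.273e-35 J·s = ℏ/2,
this satisfies the uncertainty relation.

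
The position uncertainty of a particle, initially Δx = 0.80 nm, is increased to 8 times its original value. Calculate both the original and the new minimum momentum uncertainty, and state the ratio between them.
Original Δp_min = 6.591 × 10^-26 kg·m/s; new Δp'_min = 8.239 × 10^-27 kg·m/s; ratio Δp'_min/Δp_min = 1/8.

From the uncertainty principle ΔxΔp ≥ ℏ/2, the minimum momentum uncertainty is Δp_min = ℏ/(2Δx).

Original (Δx = 0.80 nm = 8.000e-10 m):
Δp_min = (1.055e-34 J·s)/(2 × 8.000e-10 m) = 6.591e-26 kg·m/s

When Δx → 8Δx:
Δp'_min = ℏ/(2 × 8Δx) = (1/8) × ℏ/(2Δx) = (1/8) × Δp_min
Δp'_min = 1/8 × 6.591e-26 kg·m/s = 8.239e-27 kg·m/s

Since Δp_min ∝ 1/Δx, when Δx is increased to 8 times its original value, Δp_min decreases to 1/8 of its original value.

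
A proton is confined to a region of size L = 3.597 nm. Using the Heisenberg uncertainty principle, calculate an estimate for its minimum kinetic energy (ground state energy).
400.934 neV

Using the uncertainty principle to estimate ground state energy:

1. The position uncertainty is approximately the confinement size:
   Δx ≈ L = 3.597e-09 m

2. From ΔxΔp ≥ ℏ/2, the minimum momentum uncertainty is:
   Δp ≈ ℏ/(2L) = 1.466e-26 kg·m/s

3. The kinetic energy is approximately:
   KE ≈ (Δp)²/(2m) = (1.466e-26)²/(2 × 1.673e-27 kg)
   KE ≈ 6.424e-26 J = 400.934 neV

This is an order-of-magnitude estimate of the ground state energy.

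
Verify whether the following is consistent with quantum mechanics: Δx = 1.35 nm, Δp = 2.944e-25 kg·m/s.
Yes, it satisfies the uncertainty principle.

Calculate the product ΔxΔp:
ΔxΔp = (1.350e-09 m) × (2.944e-25 kg·m/s)
ΔxΔp = 3.974e-34 J·s

Compare to the minimum allowed value ℏ/2:
ℏ/2 = 5.273e-35 J·s

Since ΔxΔp = 3.974e-34 J·s ≥ 5.273e-35 J·s = ℏ/2,
the measurement satisfies the uncertainty principle.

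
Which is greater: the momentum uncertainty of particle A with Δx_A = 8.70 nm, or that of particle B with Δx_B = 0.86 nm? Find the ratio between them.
Particle B has the larger minimum momentum uncertainty, by a factor of 10.12.

For each particle, the minimum momentum uncertainty is Δp_min = ℏ/(2Δx):

Particle A: Δp_A = ℏ/(2×8.700e-09 m) = 6.061e-27 kg·m/s
Particle B: Δp_B = ℏ/(2×8.600e-10 m) = 6.131e-26 kg·m/s

Ratio: Δp_B/Δp_A = 10.12

Since Δp_min ∝ 1/Δx, the particle with smaller position uncertainty (B) has larger momentum uncertainty.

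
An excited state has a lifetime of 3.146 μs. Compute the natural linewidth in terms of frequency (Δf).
25.295 kHz

Using the energy-time uncertainty principle and E = hf:
ΔEΔt ≥ ℏ/2
hΔf·Δt ≥ ℏ/2

The minimum frequency uncertainty is:
Δf = ℏ/(2hτ) = 1/(4πτ)
Δf = 1/(4π × 3.146e-06 s)
Δf = 2.529e+04 Hz = 25.295 kHz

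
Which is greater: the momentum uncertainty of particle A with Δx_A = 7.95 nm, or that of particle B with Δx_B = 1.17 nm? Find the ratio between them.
Particle B has the larger minimum momentum uncertainty, by a factor of 6.79.

For each particle, the minimum momentum uncertainty is Δp_min = ℏ/(2Δx):

Particle A: Δp_A = ℏ/(2×7.950e-09 m) = 6.633e-27 kg·m/s
Particle B: Δp_B = ℏ/(2×1.170e-09 m) = 4.507e-26 kg·m/s

Ratio: Δp_B/Δp_A = 6.79

Since Δp_min ∝ 1/Δx, the particle with smaller position uncertainty (B) has larger momentum uncertainty.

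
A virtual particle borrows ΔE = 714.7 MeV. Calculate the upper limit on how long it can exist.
4.605 × 10^-25 s

Using the energy-time uncertainty principle:
ΔEΔt ≥ ℏ/2

For a virtual particle borrowing energy ΔE, the maximum lifetime is:
Δt_max = ℏ/(2ΔE)

Converting energy:
ΔE = 714.7 MeV = 1.145e-10 J

Δt_max = (1.055e-34 J·s) / (2 × 1.145e-10 J)
Δt_max = 4.605e-25 s = 4.605 × 10^-25 s

Virtual particles with higher borrowed energy exist for shorter times.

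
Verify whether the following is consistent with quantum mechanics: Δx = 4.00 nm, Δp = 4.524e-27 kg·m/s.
No, it violates the uncertainty principle (impossible measurement).

Calculate the product ΔxΔp:
ΔxΔp = (4.000e-09 m) × (4.524e-27 kg·m/s)
ΔxΔp = 1.810e-35 J·s

Compare to the minimum allowed value ℏ/2:
ℏ/2 = 5.273e-35 J·s

Since ΔxΔp = 1.810e-35 J·s < 5.273e-35 J·s = ℏ/2,
the measurement violates the uncertainty principle.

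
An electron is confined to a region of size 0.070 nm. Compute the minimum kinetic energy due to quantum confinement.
1.944 eV

Using the uncertainty principle:

1. Position uncertainty: Δx ≈ 7.000e-11 m
2. Minimum momentum uncertainty: Δp = ℏ/(2Δx) = 7.533e-25 kg·m/s
3. Minimum kinetic energy:
   KE = (Δp)²/(2m) = (7.533e-25)²/(2 × 9.109e-31 kg)
   KE = 3.114e-19 J = 1.944 eV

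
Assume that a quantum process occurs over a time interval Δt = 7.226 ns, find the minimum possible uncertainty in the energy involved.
45.545 neV

Using the energy-time uncertainty principle:
ΔEΔt ≥ ℏ/2

The minimum uncertainty in energy is:
ΔE_min = ℏ/(2Δt)
ΔE_min = (1.055e-34 J·s) / (2 × 7.226e-09 s)
ΔE_min = 7.297e-27 J = 45.545 neV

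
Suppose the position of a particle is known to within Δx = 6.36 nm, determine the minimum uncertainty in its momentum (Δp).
8.291 × 10^-27 kg·m/s

Using the Heisenberg uncertainty principle:
ΔxΔp ≥ ℏ/2

The minimum uncertainty in momentum is:
Δp_min = ℏ/(2Δx)
Δp_min = (1.055e-34 J·s) / (2 × 6.360e-09 m)
Δp_min = 8.291e-27 kg·m/s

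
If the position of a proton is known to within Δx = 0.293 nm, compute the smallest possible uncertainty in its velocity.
107.592 m/s

Using the Heisenberg uncertainty principle and Δp = mΔv:
ΔxΔp ≥ ℏ/2
Δx(mΔv) ≥ ℏ/2

The minimum uncertainty in velocity is:
Δv_min = ℏ/(2mΔx)
Δv_min = (1.055e-34 J·s) / (2 × 1.673e-27 kg × 2.930e-10 m)
Δv_min = 1.076e+02 m/s = 107.592 m/s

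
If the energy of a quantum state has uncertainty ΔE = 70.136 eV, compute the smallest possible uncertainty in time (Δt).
4.692 as

Using the energy-time uncertainty principle:
ΔEΔt ≥ ℏ/2

The minimum uncertainty in time is:
Δt_min = ℏ/(2ΔE)
Δt_min = (1.055e-34 J·s) / (2 × 1.124e-17 J)
Δt_min = 4.692e-18 s = 4.692 as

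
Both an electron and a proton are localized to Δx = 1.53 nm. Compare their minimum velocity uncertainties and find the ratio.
The electron has the larger minimum velocity uncertainty, by a ratio of 1836.2.

For both particles, Δp_min = ℏ/(2Δx) = 3.446e-26 kg·m/s (same for both).

The velocity uncertainty is Δv = Δp/m:
- electron: Δv = 3.446e-26 / 9.109e-31 = 3.783e+04 m/s = 37.833 km/s
- proton: Δv = 3.446e-26 / 1.673e-27 = 2.060e+01 m/s = 20.604 m/s

Ratio: 3.783e+04 / 2.060e+01 = 1836.2

The lighter particle has larger velocity uncertainty because Δv ∝ 1/m.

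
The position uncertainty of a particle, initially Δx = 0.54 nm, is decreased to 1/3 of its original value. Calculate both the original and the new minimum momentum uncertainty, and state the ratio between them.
Original Δp_min = 9.765 × 10^-26 kg·m/s; new Δp'_min = 2.929 × 10^-25 kg·m/s; ratio Δp'_min/Δp_min = 3.

From the uncertainty principle ΔxΔp ≥ ℏ/2, the minimum momentum uncertainty is Δp_min = ℏ/(2Δx).

Original (Δx = 0.54 nm = 5.400e-10 m):
Δp_min = (1.055e-34 J·s)/(2 × 5.400e-10 m) = 9.765e-26 kg·m/s

When Δx → (1/3)Δx:
Δp'_min = ℏ/(2 × (1/3)Δx) = 3 × ℏ/(2Δx) = 3 × Δp_min
Δp'_min = 3 × 9.765e-26 kg·m/s = 2.929e-25 kg·m/s

Since Δp_min ∝ 1/Δx, when Δx is decreased to 1/3 of its original value, Δp_min increases to 3 times its original value.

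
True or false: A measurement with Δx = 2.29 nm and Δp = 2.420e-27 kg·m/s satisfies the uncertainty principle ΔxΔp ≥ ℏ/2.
No, it violates the uncertainty principle (impossible measurement).

Calculate the product ΔxΔp:
ΔxΔp = (2.290e-09 m) × (2.420e-27 kg·m/s)
ΔxΔp = 5.542e-36 J·s

Compare to the minimum allowed value ℏ/2:
ℏ/2 = 5.273e-35 J·s

Since ΔxΔp = 5.542e-36 J·s < 5.273e-35 J·s = ℏ/2,
the measurement violates the uncertainty principle.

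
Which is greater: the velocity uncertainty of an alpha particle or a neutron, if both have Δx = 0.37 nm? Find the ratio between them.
The neutron has the larger minimum velocity uncertainty, by a ratio of 4.0.

For both particles, Δp_min = ℏ/(2Δx) = 1.425e-25 kg·m/s (same for both).

The velocity uncertainty is Δv = Δp/m:
- alpha particle: Δv = 1.425e-25 / 6.645e-27 = 2.145e+01 m/s = 21.447 m/s
- neutron: Δv = 1.425e-25 / 1.675e-27 = 8.508e+01 m/s = 85.084 m/s

Ratio: 8.508e+01 / 2.145e+01 = 4.0

The lighter particle has larger velocity uncertainty because Δv ∝ 1/m.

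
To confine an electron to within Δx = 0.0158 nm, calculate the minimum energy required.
38.155 eV

Localizing a particle requires giving it sufficient momentum uncertainty:

1. From uncertainty principle: Δp ≥ ℏ/(2Δx)
   Δp_min = (1.055e-34 J·s) / (2 × 1.580e-11 m)
   Δp_min = 3.337e-24 kg·m/s

2. This momentum uncertainty corresponds to kinetic energy:
   KE ≈ (Δp)²/(2m) = (3.337e-24)²/(2 × 9.109e-31 kg)
   KE = 6.113e-18 J = 38.155 eV

Tighter localization requires more energy.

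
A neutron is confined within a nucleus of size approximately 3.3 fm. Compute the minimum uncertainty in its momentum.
1.598 × 10^-20 kg·m/s

Using the Heisenberg uncertainty principle:
ΔxΔp ≥ ℏ/2

With Δx ≈ L = 3.300e-15 m (the confinement size):
Δp_min = ℏ/(2Δx)
Δp_min = (1.055e-34 J·s) / (2 × 3.300e-15 m)
Δp_min = 1.598e-20 kg·m/s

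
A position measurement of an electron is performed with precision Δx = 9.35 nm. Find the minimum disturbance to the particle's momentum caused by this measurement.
5.639 × 10^-27 kg·m/s

The uncertainty principle implies that measuring position disturbs momentum:
ΔxΔp ≥ ℏ/2

When we measure position with precision Δx, we necessarily introduce a momentum uncertainty:
Δp ≥ ℏ/(2Δx)
Δp_min = (1.055e-34 J·s) / (2 × 9.350e-09 m)
Δp_min = 5.639e-27 kg·m/s

The more precisely we measure position, the greater the momentum disturbance.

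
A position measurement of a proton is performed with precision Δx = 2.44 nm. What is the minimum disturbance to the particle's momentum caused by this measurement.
2.161 × 10^-26 kg·m/s

The uncertainty principle implies that measuring position disturbs momentum:
ΔxΔp ≥ ℏ/2

When we measure position with precision Δx, we necessarily introduce a momentum uncertainty:
Δp ≥ ℏ/(2Δx)
Δp_min = (1.055e-34 J·s) / (2 × 2.440e-09 m)
Δp_min = 2.161e-26 kg·m/s

The more precisely we measure position, the greater the momentum disturbance.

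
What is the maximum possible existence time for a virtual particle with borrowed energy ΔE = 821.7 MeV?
4.005 × 10^-25 s

Using the energy-time uncertainty principle:
ΔEΔt ≥ ℏ/2

For a virtual particle borrowing energy ΔE, the maximum lifetime is:
Δt_max = ℏ/(2ΔE)

Converting energy:
ΔE = 821.7 MeV = 1.317e-10 J

Δt_max = (1.055e-34 J·s) / (2 × 1.317e-10 J)
Δt_max = 4.005e-25 s = 4.005 × 10^-25 s

Virtual particles with higher borrowed energy exist for shorter times.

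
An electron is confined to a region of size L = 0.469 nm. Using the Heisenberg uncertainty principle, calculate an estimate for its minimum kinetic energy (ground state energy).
43.303 meV

Using the uncertainty principle to estimate ground state energy:

1. The position uncertainty is approximately the confinement size:
   Δx ≈ L = 4.690e-10 m

2. From ΔxΔp ≥ ℏ/2, the minimum momentum uncertainty is:
   Δp ≈ ℏ/(2L) = 1.124e-25 kg·m/s

3. The kinetic energy is approximately:
   KE ≈ (Δp)²/(2m) = (1.124e-25)²/(2 × 9.109e-31 kg)
   KE ≈ 6.938e-21 J = 43.303 meV

This is an order-of-magnitude estimate of the ground state energy.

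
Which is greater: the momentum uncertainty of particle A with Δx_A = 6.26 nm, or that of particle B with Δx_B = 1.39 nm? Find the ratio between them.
Particle B has the larger minimum momentum uncertainty, by a factor of 4.50.

For each particle, the minimum momentum uncertainty is Δp_min = ℏ/(2Δx):

Particle A: Δp_A = ℏ/(2×6.260e-09 m) = 8.423e-27 kg·m/s
Particle B: Δp_B = ℏ/(2×1.390e-09 m) = 3.793e-26 kg·m/s

Ratio: Δp_B/Δp_A = 4.50

Since Δp_min ∝ 1/Δx, the particle with smaller position uncertainty (B) has larger momentum uncertainty.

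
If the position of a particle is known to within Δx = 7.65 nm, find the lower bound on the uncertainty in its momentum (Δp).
6.893 × 10^-27 kg·m/s

Using the Heisenberg uncertainty principle:
ΔxΔp ≥ ℏ/2

The minimum uncertainty in momentum is:
Δp_min = ℏ/(2Δx)
Δp_min = (1.055e-34 J·s) / (2 × 7.650e-09 m)
Δp_min = 6.893e-27 kg·m/s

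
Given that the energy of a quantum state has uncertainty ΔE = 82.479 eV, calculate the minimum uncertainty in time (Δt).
3.990 as

Using the energy-time uncertainty principle:
ΔEΔt ≥ ℏ/2

The minimum uncertainty in time is:
Δt_min = ℏ/(2ΔE)
Δt_min = (1.055e-34 J·s) / (2 × 1.321e-17 J)
Δt_min = 3.990e-18 s = 3.990 as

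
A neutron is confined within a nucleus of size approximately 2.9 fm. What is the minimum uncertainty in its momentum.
1.818 × 10^-20 kg·m/s

Using the Heisenberg uncertainty principle:
ΔxΔp ≥ ℏ/2

With Δx ≈ L = 2.900e-15 m (the confinement size):
Δp_min = ℏ/(2Δx)
Δp_min = (1.055e-34 J·s) / (2 × 2.900e-15 m)
Δp_min = 1.818e-20 kg·m/s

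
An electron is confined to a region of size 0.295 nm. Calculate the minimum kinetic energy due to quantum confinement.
109.451 meV

Using the uncertainty principle:

1. Position uncertainty: Δx ≈ 2.950e-10 m
2. Minimum momentum uncertainty: Δp = ℏ/(2Δx) = 1.787e-25 kg·m/s
3. Minimum kinetic energy:
   KE = (Δp)²/(2m) = (1.787e-25)²/(2 × 9.109e-31 kg)
   KE = 1.754e-20 J = 109.451 meV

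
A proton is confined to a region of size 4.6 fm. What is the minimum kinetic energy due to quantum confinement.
245.154 keV

Using the uncertainty principle:

1. Position uncertainty: Δx ≈ 4.600e-15 m
2. Minimum momentum uncertainty: Δp = ℏ/(2Δx) = 1.146e-20 kg·m/s
3. Minimum kinetic energy:
   KE = (Δp)²/(2m) = (1.146e-20)²/(2 × 1.673e-27 kg)
   KE = 3.928e-14 J = 245.154 keV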